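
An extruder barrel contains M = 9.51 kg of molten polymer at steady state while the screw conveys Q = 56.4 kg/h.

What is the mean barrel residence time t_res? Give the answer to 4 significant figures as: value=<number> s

Convert throughput: Q = 56.4 kg/h = 56.4/3600 = 0.0156667 kg/s
Mean residence time: t_res = M/Q_s = 9.51 kg / 0.0156667 kg/s = 607.021 s

value=607.0 s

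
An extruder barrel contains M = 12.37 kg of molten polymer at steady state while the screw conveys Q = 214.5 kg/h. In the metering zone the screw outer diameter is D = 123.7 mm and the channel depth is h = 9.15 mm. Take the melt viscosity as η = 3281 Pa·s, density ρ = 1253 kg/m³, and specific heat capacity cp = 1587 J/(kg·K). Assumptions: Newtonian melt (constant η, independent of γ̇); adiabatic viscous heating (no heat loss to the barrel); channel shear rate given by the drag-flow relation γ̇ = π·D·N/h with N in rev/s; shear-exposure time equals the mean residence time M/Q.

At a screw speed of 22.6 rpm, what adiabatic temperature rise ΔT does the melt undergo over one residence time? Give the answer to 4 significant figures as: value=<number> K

Q_s = Q / 3600 = 214.5 / 3600 = 0.0595833 kg/s
t_res = M / Q_s = 12.37 ÷ 0.0595833 = 207.608 s
Geometry in metres: D = 123.7 mm → 0.1237 m, h = 9.15 mm → 0.00915 m; screw speed N = 22.6 rpm = 0.376667 rev/s
Shear rate: γ̇ = πDN/h = π·0.1237·0.376667/0.00915 = 15.9976 s⁻¹
ΔT = η·γ̇²·t_res / (ρ·cp) = 3281 · (15.9976)² · 207.608 / (1253 · 1587) = 87.6667 K

value=87.67 K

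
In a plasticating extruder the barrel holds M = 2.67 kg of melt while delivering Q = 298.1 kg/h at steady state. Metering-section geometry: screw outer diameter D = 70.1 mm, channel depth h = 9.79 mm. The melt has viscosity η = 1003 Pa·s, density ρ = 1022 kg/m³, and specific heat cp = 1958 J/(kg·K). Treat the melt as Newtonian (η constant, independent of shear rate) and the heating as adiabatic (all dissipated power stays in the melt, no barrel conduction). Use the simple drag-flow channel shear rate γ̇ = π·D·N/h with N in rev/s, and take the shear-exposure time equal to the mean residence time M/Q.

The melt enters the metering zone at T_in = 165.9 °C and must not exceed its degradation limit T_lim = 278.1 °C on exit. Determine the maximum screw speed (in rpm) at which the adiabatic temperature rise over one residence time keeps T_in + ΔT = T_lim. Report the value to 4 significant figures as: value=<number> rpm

value=222.2 rpm

Q_s = Q / 3600 = 298.1 / 3600 = 0.0828056 kg/s
t_res = M / Q_s = 2.67 / 0.0828056 = 32.2442 s
Geometry in SI: D = 70.1 mm → 0.0701 m, h = 9.79 mm → 0.00979 m
ΔT_a = T_lim − T_in = 278.1 − 165.9 = 112.2 K
γ̇_max² = ΔT_a·ρ·cp / (η·t_res) = [112.2 × 1022 × 1958] / [1003 × 32.2442] = 6942.31 s⁻²
γ̇_max = √6942.31 = 83.3205 s⁻¹
N_max = γ̇_max·h / (π·D) = 83.3205 · 0.00979 / (π · 0.0701) = 3.70396 rev/s = 222.238 rpm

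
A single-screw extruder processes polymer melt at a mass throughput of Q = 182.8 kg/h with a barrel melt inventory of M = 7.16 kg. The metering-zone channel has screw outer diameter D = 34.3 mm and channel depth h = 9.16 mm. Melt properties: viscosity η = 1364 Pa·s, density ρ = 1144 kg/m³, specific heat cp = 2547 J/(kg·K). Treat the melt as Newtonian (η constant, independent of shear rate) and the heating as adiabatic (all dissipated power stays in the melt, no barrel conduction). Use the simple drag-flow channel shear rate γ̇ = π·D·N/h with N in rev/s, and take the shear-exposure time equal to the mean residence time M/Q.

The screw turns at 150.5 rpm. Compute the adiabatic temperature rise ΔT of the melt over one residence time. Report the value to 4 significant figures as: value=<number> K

value=57.47 K

Q_s = Q / 3600 = 182.8 / 3600 = 0.0507778 kg/s
t_res = M / Q_s = 7.16 / 0.0507778 = 141.007 s
Geometry in metres: D = 34.3 mm → 0.0343 m, h = 9.16 mm → 0.00916 m; screw speed N = 150.5 rpm = 2.50833 rev/s
γ̇ = π D N / h = (π)(0.0343)(2.50833) / 0.00916 = 29.5076 s⁻¹
ΔT = η·γ̇²·t_res/(ρ·cp) = [1364 × 29.5076² × 141.007] / [1144 × 2547] = 57.4733 K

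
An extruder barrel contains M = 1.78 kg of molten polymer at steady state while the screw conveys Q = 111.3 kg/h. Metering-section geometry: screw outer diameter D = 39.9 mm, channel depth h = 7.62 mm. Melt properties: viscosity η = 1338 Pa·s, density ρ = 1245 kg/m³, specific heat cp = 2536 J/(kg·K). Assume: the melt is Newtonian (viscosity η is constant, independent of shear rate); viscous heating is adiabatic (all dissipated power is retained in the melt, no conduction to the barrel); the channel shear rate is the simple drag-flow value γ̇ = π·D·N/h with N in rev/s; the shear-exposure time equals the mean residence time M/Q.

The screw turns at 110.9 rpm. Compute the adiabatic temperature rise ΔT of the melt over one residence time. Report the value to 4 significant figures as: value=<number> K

Throughput in SI: Q_s = 111.3 kg/h ÷ 3600 s/h = 0.0309167 kg/s
t_res = M / Q_s = 1.78 / 0.0309167 = 57.5741 s
D = 39.9 mm = 0.0399 m;  h = 7.62 mm = 0.00762 m;  N = 110.9 rpm / 60 = 1.84833 rev/s
γ̇ = π·D·N / h = π · 0.0399 · 1.84833 / 0.00762 = 30.4052 s⁻¹
Adiabatic rise: ΔT = η γ̇² t_res / (ρ cp) = 1338·(30.4052)²·57.5741 / (1245·2536) = 22.5559 K

value=22.56 K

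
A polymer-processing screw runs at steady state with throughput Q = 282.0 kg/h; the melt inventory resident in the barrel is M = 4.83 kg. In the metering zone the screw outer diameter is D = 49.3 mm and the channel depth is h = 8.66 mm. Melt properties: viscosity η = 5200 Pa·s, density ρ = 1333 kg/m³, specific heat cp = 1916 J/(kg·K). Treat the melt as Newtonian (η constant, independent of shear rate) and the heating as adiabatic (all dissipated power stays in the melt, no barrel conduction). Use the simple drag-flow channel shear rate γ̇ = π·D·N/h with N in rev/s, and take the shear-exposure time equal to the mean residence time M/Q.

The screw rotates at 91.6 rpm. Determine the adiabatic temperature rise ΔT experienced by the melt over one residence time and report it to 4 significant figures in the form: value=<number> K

value=93.59 K

Q_s = Q / 3600 = 282.0 / 3600 = 0.0783333 kg/s
t_res = M / Q_s = 4.83 ÷ 0.0783333 = 61.6596 s
D = 49.3 mm = 0.0493 m;  h = 8.66 mm = 0.00866 m;  N = 91.6 rpm / 60 = 1.52667 rev/s
γ̇ = π·D·N / h = π · 0.0493 · 1.52667 / 0.00866 = 27.3038 s⁻¹
ΔT = η·γ̇²·t_res/(ρ·cp) = [5200 × 27.3038² × 61.6596] / [1333 × 1916] = 93.5889 K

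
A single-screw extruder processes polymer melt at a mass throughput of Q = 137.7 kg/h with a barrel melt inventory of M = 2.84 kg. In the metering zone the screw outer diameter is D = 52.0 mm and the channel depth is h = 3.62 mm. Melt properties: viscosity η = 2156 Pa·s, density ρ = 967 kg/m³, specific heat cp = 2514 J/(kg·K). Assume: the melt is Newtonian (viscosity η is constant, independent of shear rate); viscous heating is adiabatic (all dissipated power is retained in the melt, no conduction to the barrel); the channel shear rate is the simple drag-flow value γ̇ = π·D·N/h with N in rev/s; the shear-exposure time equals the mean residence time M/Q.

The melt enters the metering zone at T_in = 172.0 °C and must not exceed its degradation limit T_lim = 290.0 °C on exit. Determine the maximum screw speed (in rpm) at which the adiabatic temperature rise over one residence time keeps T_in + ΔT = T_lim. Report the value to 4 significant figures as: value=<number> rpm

value=56.28 rpm

Q_s = Q / 3600 = 137.7 / 3600 = 0.03825 kg/s
t_res = M / Q_s = 2.84 ÷ 0.03825 = 74.2484 s
Convert to metres: D = 0.052 m, h = 0.00362 m
ΔT_a = T_lim − T_in = 290.0 °C − 172.0 °C = 118 K
γ̇_max² = ΔT_a·ρ·cp / (η·t_res) = [118 × 967 × 2514] / [2156 × 74.2484] = 1792 s⁻²
γ̇_max = √1792 = 42.332 s⁻¹
N_max = γ̇_max·h / (π·D) = 42.332 · 0.00362 / (π · 0.052) = 0.938047 rev/s = 56.2828 rpm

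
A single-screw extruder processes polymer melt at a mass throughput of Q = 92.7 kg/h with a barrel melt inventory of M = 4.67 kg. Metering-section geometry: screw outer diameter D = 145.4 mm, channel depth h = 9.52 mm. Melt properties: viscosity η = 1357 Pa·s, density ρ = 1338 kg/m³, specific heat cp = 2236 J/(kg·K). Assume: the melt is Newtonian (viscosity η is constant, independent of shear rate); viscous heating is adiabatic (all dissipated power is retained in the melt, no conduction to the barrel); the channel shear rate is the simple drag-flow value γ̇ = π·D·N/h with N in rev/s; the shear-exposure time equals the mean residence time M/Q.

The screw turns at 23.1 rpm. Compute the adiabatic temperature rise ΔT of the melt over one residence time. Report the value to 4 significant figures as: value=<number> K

Q_s = Q / 3600 = 92.7 / 3600 = 0.02575 kg/s
t_res = M / Q_s = 4.67 / 0.02575 = 181.359 s
Geometry in metres: D = 145.4 mm → 0.1454 m, h = 9.52 mm → 0.00952 m; screw speed N = 23.1 rpm = 0.385 rev/s
Shear rate: γ̇ = πDN/h = π·0.1454·0.385/0.00952 = 18.473 s⁻¹
Adiabatic rise: ΔT = η γ̇² t_res / (ρ cp) = 1357·(18.473)²·181.359 / (1338·2236) = 28.0716 K

value=28.07 K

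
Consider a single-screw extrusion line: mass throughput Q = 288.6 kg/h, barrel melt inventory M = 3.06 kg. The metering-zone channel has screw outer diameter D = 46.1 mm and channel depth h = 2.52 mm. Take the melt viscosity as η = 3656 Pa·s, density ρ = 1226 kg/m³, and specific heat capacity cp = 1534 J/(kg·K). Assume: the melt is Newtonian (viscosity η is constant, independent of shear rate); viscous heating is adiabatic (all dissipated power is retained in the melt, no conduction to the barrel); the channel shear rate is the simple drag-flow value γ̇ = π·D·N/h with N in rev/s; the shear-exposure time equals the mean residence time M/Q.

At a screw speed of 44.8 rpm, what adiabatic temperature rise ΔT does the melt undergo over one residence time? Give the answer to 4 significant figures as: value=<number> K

Q_s = Q / 3600 = 288.6 / 3600 = 0.0801667 kg/s
t_res = M / Q_s = 3.06 ÷ 0.0801667 = 38.1705 s
Convert to SI: D = 0.0461 m, h = 0.00252 m, N = 44.8/60 = 0.746667 rev/s
γ̇ = π D N / h = (π)(0.0461)(0.746667) / 0.00252 = 42.9118 s⁻¹
ΔT = η·γ̇²·t_res/(ρ·cp) = [3656 × 42.9118² × 38.1705] / [1226 × 1534] = 136.638 K

value=136.6 K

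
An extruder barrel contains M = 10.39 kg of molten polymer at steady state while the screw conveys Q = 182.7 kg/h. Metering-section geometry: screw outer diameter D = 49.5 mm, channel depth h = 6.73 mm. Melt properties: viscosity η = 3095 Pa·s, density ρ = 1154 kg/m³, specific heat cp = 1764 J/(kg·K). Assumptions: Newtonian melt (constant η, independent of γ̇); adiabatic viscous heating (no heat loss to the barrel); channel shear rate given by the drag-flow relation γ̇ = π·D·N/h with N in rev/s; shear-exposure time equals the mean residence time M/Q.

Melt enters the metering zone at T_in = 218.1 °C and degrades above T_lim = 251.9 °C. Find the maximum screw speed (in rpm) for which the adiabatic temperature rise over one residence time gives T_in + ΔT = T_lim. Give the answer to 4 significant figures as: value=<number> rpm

Throughput in SI: Q_s = 182.7 kg/h ÷ 3600 s/h = 0.05075 kg/s
t_res = M / Q_s = 10.39 / 0.05075 = 204.729 s
Geometry in SI: D = 49.5 mm → 0.0495 m, h = 6.73 mm → 0.00673 m
ΔT_a = T_lim − T_in = 251.9 − 218.1 = 33.8 K
γ̇_max² = ΔT_a·ρ·cp / (η·t_res) = [33.8 × 1154 × 1764] / [3095 × 204.729] = 108.588 s⁻²
γ̇_max = sqrt(108.588) = 10.4205 s⁻¹
N_max = γ̇_max h / (πD) = 10.4205·0.00673/(π·0.0495) = 0.450973 rev/s → ×60 = 27.0584 rpm

value=27.06 rpm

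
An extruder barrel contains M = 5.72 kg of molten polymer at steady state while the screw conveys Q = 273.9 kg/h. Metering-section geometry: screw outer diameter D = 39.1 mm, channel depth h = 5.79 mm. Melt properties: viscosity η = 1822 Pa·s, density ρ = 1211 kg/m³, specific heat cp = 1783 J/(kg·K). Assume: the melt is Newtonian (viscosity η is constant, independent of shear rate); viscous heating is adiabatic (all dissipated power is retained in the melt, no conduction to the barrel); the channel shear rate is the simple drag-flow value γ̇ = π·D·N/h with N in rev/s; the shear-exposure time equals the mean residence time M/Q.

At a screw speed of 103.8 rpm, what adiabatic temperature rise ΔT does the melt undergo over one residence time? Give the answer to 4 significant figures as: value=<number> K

value=85.46 K

Q_s = Q / 3600 = 273.9 / 3600 = 0.0760833 kg/s
Mean residence time: t_res = M/Q_s = 5.72 kg / 0.0760833 kg/s = 75.1807 s
Convert to SI: D = 0.0391 m, h = 0.00579 m, N = 103.8/60 = 1.73 rev/s
γ̇ = π D N / h = (π)(0.0391)(1.73) / 0.00579 = 36.7024 s⁻¹
ΔT = η·γ̇²·t_res/(ρ·cp) = [1822 × 36.7024² × 75.1807] / [1211 × 1783] = 85.457 K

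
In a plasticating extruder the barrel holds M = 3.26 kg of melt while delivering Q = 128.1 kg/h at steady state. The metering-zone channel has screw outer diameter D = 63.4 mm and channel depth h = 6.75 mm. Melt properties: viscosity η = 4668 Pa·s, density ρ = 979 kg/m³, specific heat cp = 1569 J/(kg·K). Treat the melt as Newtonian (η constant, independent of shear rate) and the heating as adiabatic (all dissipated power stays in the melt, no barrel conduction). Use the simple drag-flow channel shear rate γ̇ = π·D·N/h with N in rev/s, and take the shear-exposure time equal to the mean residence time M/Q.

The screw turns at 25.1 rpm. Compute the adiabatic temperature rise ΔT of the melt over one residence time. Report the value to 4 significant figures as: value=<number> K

value=42.42 K

Q_s = Q / 3600 = 128.1 / 3600 = 0.0355833 kg/s
t_res = M / Q_s = 3.26 / 0.0355833 = 91.6159 s
Convert to SI: D = 0.0634 m, h = 0.00675 m, N = 25.1/60 = 0.418333 rev/s
γ̇ = π·D·N / h = π · 0.0634 · 0.418333 / 0.00675 = 12.3441 s⁻¹
ΔT = η·γ̇²·t_res/(ρ·cp) = [4668 × 12.3441² × 91.6159] / [979 × 1569] = 42.424 K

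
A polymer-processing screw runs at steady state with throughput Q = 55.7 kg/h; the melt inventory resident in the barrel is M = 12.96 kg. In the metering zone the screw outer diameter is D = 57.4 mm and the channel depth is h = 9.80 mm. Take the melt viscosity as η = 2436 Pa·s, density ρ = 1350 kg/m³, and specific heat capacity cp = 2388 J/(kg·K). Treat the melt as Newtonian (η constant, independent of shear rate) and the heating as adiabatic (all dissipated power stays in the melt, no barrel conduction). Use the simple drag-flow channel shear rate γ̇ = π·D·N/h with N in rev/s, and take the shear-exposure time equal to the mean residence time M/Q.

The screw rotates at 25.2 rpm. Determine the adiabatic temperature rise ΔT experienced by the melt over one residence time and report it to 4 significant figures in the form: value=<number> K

value=37.80 K

Throughput in SI: Q_s = 55.7 kg/h ÷ 3600 s/h = 0.0154722 kg/s
t_res = M / Q_s = 12.96 / 0.0154722 = 837.63 s
D = 57.4 mm = 0.0574 m;  h = 9.80 mm = 0.0098 m;  N = 25.2 rpm / 60 = 0.42 rev/s
γ̇ = π·D·N / h = π · 0.0574 · 0.42 / 0.0098 = 7.72832 s⁻¹
ΔT = η·γ̇²·t_res / (ρ·cp) = 2436 · (7.72832)² · 837.63 / (1350 · 2388) = 37.8035 K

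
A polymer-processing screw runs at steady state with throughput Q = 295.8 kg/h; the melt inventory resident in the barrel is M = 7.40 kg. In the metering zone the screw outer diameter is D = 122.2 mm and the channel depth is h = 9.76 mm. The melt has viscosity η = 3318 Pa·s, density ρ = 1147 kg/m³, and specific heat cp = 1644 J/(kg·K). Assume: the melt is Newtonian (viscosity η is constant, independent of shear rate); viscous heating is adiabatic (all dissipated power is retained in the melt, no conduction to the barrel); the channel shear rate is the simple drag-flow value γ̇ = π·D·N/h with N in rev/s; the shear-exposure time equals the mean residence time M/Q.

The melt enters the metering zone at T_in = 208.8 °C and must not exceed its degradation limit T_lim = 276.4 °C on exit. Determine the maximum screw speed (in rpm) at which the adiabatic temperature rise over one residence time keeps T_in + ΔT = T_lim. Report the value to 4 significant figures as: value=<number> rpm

value=31.51 rpm

Q_s = Q / 3600 = 295.8 / 3600 = 0.0821667 kg/s
Mean residence time: t_res = M/Q_s = 7.40 kg / 0.0821667 kg/s = 90.0609 s
Geometry in SI: D = 122.2 mm → 0.1222 m, h = 9.76 mm → 0.00976 m
Allowable rise: ΔT_a = T_lim − T_in = 276.4 − 208.8 = 67.6 K
Invert ΔT = ηγ̇²t_res/(ρcp) for γ̇: γ̇_max² = ΔT_a ρ cp / (η t_res) = 67.6·1147·1644 / (3318·90.0609) = 426.579 s⁻²
γ̇_max = √426.579 = 20.6538 s⁻¹
Solve γ̇ = πDN/h for N: N_max = γ̇_max·h/(π·D) = 20.6538 × 0.00976 / (π × 0.1222) = 0.525084 rev/s = 31.505 rpm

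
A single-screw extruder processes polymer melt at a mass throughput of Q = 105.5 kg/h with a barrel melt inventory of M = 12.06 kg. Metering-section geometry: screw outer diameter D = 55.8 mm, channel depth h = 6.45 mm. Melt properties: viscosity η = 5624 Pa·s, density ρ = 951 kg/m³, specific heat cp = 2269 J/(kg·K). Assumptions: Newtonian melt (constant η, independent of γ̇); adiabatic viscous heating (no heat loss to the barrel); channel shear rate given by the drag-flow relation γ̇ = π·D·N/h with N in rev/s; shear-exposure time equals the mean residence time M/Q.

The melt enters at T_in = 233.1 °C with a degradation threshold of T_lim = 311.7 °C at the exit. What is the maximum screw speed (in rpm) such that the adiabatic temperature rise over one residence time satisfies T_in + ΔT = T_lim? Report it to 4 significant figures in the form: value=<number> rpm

Q_s = Q / 3600 = 105.5 / 3600 = 0.0293056 kg/s
t_res = M / Q_s = 12.06 / 0.0293056 = 411.526 s
Geometry in SI: D = 55.8 mm → 0.0558 m, h = 6.45 mm → 0.00645 m
Allowable rise: ΔT_a = T_lim − T_in = 311.7 − 233.1 = 78.6 K
γ̇_max² = ΔT_a·ρ·cp / (η·t_res) = [78.6 × 951 × 2269] / [5624 × 411.526] = 73.2816 s⁻²
γ̇_max = sqrt(73.2816) = 8.56047 s⁻¹
N_max = γ̇_max·h / (π·D) = 8.56047 · 0.00645 / (π · 0.0558) = 0.314973 rev/s = 18.8984 rpm

value=18.90 rpm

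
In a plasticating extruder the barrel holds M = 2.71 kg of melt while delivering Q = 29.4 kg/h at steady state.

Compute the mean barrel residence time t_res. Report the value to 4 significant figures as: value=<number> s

value=331.8 s

Q_s = Q / 3600 = 29.4 / 3600 = 0.00816667 kg/s
t_res = M / Q_s = 2.71 ÷ 0.00816667 = 331.837 s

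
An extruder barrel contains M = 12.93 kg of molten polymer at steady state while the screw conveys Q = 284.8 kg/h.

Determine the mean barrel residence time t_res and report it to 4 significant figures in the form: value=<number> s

value=163.4 s

Convert throughput: Q = 284.8 kg/h = 284.8/3600 = 0.0791111 kg/s
t_res = M / Q_s = 12.93 / 0.0791111 = 163.441 s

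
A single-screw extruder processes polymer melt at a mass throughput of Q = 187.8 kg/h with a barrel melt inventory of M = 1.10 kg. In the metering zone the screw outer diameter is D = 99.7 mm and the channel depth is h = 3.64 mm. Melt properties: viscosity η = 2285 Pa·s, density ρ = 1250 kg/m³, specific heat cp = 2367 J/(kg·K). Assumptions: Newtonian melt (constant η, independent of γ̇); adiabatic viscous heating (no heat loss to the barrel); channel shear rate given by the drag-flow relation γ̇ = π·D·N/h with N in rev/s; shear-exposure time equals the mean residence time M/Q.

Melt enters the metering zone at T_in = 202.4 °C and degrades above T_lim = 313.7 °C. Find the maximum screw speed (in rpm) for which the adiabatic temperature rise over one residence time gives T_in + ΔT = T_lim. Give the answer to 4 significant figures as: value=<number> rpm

value=57.65 rpm

Q_s = Q / 3600 = 187.8 / 3600 = 0.0521667 kg/s
Mean residence time: t_res = M/Q_s = 1.10 kg / 0.0521667 kg/s = 21.0863 s
D = 99.7 mm = 0.0997 m;  h = 3.64 mm = 0.00364 m
Allowable rise: ΔT_a = T_lim − T_in = 313.7 − 202.4 = 111.3 K
Invert ΔT = ηγ̇²t_res/(ρcp) for γ̇: γ̇_max² = ΔT_a ρ cp / (η t_res) = 111.3·1250·2367 / (2285·21.0863) = 6834.67 s⁻²
γ̇_max = √6834.67 = 82.6721 s⁻¹
N_max = γ̇_max h / (πD) = 82.6721·0.00364/(π·0.0997) = 0.960761 rev/s → ×60 = 57.6456 rpm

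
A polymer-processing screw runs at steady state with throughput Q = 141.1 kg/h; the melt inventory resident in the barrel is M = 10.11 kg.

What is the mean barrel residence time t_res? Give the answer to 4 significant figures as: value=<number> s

value=257.9 s

Convert throughput: Q = 141.1 kg/h = 141.1/3600 = 0.0391944 kg/s
Mean residence time: t_res = M/Q_s = 10.11 kg / 0.0391944 kg/s = 257.945 s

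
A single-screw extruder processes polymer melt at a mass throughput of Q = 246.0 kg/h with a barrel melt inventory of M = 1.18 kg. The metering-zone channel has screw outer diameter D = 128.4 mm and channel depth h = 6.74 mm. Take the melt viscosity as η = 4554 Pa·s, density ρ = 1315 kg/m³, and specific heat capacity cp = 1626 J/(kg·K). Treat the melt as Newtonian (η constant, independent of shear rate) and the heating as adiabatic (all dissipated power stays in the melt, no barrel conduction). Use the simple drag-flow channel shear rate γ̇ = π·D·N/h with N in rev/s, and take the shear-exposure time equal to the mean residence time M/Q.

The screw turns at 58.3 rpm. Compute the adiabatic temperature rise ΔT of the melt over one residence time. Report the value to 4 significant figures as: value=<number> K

value=124.4 K

Convert throughput: Q = 246.0 kg/h = 246.0/3600 = 0.0683333 kg/s
t_res = M / Q_s = 1.18 ÷ 0.0683333 = 17.2683 s
D = 128.4 mm = 0.1284 m;  h = 6.74 mm = 0.00674 m;  N = 58.3 rpm / 60 = 0.971667 rev/s
Shear rate: γ̇ = πDN/h = π·0.1284·0.971667/0.00674 = 58.153 s⁻¹
ΔT = η·γ̇²·t_res / (ρ·cp) = 4554 · (58.153)² · 17.2683 / (1315 · 1626) = 124.377 K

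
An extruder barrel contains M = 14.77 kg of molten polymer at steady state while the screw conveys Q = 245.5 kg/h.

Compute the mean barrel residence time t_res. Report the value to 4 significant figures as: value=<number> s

value=216.6 s

Throughput in SI: Q_s = 245.5 kg/h ÷ 3600 s/h = 0.0681944 kg/s
t_res = M / Q_s = 14.77 ÷ 0.0681944 = 216.587 s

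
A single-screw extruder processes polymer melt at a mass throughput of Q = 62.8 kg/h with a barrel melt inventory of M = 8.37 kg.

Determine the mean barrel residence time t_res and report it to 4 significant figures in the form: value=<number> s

value=479.8 s

Convert throughput: Q = 62.8 kg/h = 62.8/3600 = 0.0174444 kg/s
t_res = M / Q_s = 8.37 / 0.0174444 = 479.809 s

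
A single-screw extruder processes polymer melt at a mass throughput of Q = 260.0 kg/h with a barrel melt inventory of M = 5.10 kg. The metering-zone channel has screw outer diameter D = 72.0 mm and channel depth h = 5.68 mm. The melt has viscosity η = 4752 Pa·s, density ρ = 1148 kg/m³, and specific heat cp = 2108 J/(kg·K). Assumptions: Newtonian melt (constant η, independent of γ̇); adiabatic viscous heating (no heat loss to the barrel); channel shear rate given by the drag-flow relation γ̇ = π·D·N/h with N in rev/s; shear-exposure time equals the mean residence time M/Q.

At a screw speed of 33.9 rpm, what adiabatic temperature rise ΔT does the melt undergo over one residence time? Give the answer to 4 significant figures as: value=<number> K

value=70.20 K

Q_s = Q / 3600 = 260.0 / 3600 = 0.0722222 kg/s
t_res = M / Q_s = 5.10 / 0.0722222 = 70.6154 s
D = 72.0 mm = 0.072 m;  h = 5.68 mm = 0.00568 m;  N = 33.9 rpm / 60 = 0.565 rev/s
Shear rate: γ̇ = πDN/h = π·0.072·0.565/0.00568 = 22.5 s⁻¹
Adiabatic rise: ΔT = η γ̇² t_res / (ρ cp) = 4752·(22.5)²·70.6154 / (1148·2108) = 70.1986 K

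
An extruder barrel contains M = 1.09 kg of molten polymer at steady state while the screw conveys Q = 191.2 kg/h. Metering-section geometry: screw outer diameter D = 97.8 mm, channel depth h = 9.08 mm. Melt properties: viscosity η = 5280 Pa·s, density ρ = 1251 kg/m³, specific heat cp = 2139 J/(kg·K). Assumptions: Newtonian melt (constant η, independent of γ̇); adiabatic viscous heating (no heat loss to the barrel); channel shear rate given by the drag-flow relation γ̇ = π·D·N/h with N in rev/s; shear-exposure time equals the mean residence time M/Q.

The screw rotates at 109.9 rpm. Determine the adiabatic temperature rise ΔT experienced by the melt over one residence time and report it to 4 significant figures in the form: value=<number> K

Q_s = Q / 3600 = 191.2 / 3600 = 0.0531111 kg/s
t_res = M / Q_s = 1.09 ÷ 0.0531111 = 20.523 s
Geometry in metres: D = 97.8 mm → 0.0978 m, h = 9.08 mm → 0.00908 m; screw speed N = 109.9 rpm = 1.83167 rev/s
γ̇ = π D N / h = (π)(0.0978)(1.83167) / 0.00908 = 61.9797 s⁻¹
Adiabatic rise: ΔT = η γ̇² t_res / (ρ cp) = 5280·(61.9797)²·20.523 / (1251·2139) = 155.563 K

value=155.6 K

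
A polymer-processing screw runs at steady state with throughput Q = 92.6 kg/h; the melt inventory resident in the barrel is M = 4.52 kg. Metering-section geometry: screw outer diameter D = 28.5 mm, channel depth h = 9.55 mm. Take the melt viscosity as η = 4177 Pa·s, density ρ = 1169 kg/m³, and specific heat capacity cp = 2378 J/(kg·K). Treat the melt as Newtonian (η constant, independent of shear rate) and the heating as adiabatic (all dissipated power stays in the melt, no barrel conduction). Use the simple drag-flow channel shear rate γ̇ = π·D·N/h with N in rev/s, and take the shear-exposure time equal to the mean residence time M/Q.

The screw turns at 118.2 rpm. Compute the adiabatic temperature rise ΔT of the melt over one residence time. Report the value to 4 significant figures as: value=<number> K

Throughput in SI: Q_s = 92.6 kg/h ÷ 3600 s/h = 0.0257222 kg/s
Mean residence time: t_res = M/Q_s = 4.52 kg / 0.0257222 kg/s = 175.724 s
Geometry in metres: D = 28.5 mm → 0.0285 m, h = 9.55 mm → 0.00955 m; screw speed N = 118.2 rpm = 1.97 rev/s
γ̇ = π D N / h = (π)(0.0285)(1.97) / 0.00955 = 18.4696 s⁻¹
ΔT = η·γ̇²·t_res / (ρ·cp) = 4177 · (18.4696)² · 175.724 / (1169 · 2378) = 90.0706 K

value=90.07 K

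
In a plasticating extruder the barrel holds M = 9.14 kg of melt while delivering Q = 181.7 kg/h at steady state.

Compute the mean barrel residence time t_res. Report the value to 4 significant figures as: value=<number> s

Q_s = Q / 3600 = 181.7 / 3600 = 0.0504722 kg/s
Mean residence time: t_res = M/Q_s = 9.14 kg / 0.0504722 kg/s = 181.09 s

value=181.1 s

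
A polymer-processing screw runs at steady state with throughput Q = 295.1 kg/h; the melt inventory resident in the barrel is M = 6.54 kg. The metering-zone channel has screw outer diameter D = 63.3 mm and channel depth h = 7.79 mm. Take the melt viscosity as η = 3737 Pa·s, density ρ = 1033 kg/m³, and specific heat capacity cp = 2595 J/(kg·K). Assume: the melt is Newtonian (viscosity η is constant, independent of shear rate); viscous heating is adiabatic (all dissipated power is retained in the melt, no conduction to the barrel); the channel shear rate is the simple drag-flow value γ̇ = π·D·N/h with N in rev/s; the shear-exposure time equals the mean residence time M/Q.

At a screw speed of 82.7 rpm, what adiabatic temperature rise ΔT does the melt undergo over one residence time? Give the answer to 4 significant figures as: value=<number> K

Convert throughput: Q = 295.1 kg/h = 295.1/3600 = 0.0819722 kg/s
t_res = M / Q_s = 6.54 ÷ 0.0819722 = 79.7831 s
Geometry in metres: D = 63.3 mm → 0.0633 m, h = 7.79 mm → 0.00779 m; screw speed N = 82.7 rpm = 1.37833 rev/s
γ̇ = π·D·N / h = π · 0.0633 · 1.37833 / 0.00779 = 35.186 s⁻¹
ΔT = η·γ̇²·t_res/(ρ·cp) = [3737 × 35.186² × 79.7831] / [1033 × 2595] = 137.701 K

value=137.7 K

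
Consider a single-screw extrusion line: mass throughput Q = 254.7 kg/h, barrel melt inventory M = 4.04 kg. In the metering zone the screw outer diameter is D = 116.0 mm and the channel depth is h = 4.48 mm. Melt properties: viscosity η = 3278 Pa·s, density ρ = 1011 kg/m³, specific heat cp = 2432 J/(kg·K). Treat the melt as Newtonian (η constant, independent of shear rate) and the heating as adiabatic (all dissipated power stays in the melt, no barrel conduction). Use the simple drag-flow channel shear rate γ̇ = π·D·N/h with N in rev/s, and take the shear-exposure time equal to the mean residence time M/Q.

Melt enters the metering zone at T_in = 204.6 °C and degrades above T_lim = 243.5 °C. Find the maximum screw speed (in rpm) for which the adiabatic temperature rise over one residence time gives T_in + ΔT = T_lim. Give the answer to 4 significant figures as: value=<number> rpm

Convert throughput: Q = 254.7 kg/h = 254.7/3600 = 0.07075 kg/s
t_res = M / Q_s = 4.04 / 0.07075 = 57.1025 s
D = 116.0 mm = 0.116 m;  h = 4.48 mm = 0.00448 m
Allowable rise: ΔT_a = T_lim − T_in = 243.5 − 204.6 = 38.9 K
Invert ΔT = ηγ̇²t_res/(ρcp) for γ̇: γ̇_max² = ΔT_a ρ cp / (η t_res) = 38.9·1011·2432 / (3278·57.1025) = 510.976 s⁻²
γ̇_max = sqrt(510.976) = 22.6048 s⁻¹
Solve γ̇ = πDN/h for N: N_max = γ̇_max·h/(π·D) = 22.6048 × 0.00448 / (π × 0.116) = 0.277888 rev/s = 16.6733 rpm

value=16.67 rpm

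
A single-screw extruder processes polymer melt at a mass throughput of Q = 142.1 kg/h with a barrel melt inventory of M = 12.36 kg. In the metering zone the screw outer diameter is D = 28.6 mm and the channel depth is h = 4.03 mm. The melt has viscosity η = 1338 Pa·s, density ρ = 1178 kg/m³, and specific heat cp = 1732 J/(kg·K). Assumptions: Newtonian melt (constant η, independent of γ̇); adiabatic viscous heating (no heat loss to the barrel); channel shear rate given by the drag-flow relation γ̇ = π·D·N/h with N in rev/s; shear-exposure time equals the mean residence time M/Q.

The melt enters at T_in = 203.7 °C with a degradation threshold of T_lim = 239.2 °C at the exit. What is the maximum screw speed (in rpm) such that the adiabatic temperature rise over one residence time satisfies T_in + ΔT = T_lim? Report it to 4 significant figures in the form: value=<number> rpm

Throughput in SI: Q_s = 142.1 kg/h ÷ 3600 s/h = 0.0394722 kg/s
t_res = M / Q_s = 12.36 ÷ 0.0394722 = 313.132 s
D = 28.6 mm = 0.0286 m;  h = 4.03 mm = 0.00403 m
ΔT_a = T_lim − T_in = 239.2 − 203.7 = 35.5 K
Invert ΔT = ηγ̇²t_res/(ρcp) for γ̇: γ̇_max² = ΔT_a ρ cp / (η t_res) = 35.5·1178·1732 / (1338·313.132) = 172.878 s⁻²
γ̇_max = √172.878 = 13.1483 s⁻¹
N_max = γ̇_max h / (πD) = 13.1483·0.00403/(π·0.0286) = 0.589737 rev/s → ×60 = 35.3842 rpm

value=35.38 rpm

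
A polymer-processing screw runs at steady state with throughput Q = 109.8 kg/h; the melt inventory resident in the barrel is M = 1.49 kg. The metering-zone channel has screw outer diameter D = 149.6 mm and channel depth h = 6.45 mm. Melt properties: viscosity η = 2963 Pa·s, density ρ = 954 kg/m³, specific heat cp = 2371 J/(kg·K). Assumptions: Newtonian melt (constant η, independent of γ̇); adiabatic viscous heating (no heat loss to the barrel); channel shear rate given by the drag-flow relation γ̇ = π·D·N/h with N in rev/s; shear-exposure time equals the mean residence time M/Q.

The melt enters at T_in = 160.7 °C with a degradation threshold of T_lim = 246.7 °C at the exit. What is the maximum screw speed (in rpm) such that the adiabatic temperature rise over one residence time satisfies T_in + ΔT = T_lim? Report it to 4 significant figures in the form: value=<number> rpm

Convert throughput: Q = 109.8 kg/h = 109.8/3600 = 0.0305 kg/s
t_res = M / Q_s = 1.49 ÷ 0.0305 = 48.8525 s
D = 149.6 mm = 0.1496 m;  h = 6.45 mm = 0.00645 m
ΔT_a = T_lim − T_in = 246.7 °C − 160.7 °C = 86 K
Invert ΔT = ηγ̇²t_res/(ρcp) for γ̇: γ̇_max² = ΔT_a ρ cp / (η t_res) = 86·954·2371 / (2963·48.8525) = 1343.88 s⁻²
γ̇_max = sqrt(1343.88) = 36.659 s⁻¹
N_max = γ̇_max h / (πD) = 36.659·0.00645/(π·0.1496) = 0.503105 rev/s → ×60 = 30.1863 rpm

value=30.19 rpm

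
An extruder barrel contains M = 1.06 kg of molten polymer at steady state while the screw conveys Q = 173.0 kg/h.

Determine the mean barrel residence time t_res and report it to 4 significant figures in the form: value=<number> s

value=22.06 s

Q_s = Q / 3600 = 173.0 / 3600 = 0.0480556 kg/s
t_res = M / Q_s = 1.06 ÷ 0.0480556 = 22.0578 s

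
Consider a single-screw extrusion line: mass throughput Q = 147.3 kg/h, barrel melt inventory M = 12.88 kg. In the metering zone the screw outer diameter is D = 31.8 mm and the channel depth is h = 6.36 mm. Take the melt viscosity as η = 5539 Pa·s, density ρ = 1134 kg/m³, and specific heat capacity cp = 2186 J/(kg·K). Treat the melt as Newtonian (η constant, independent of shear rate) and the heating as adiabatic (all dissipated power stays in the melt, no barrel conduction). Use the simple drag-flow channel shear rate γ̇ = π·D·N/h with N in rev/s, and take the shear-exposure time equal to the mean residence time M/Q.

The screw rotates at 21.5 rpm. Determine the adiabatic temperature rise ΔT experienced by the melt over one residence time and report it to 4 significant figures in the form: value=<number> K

value=22.28 K

Convert throughput: Q = 147.3 kg/h = 147.3/3600 = 0.0409167 kg/s
t_res = M / Q_s = 12.88 ÷ 0.0409167 = 314.786 s
Geometry in metres: D = 31.8 mm → 0.0318 m, h = 6.36 mm → 0.00636 m; screw speed N = 21.5 rpm = 0.358333 rev/s
γ̇ = π D N / h = (π)(0.0318)(0.358333) / 0.00636 = 5.62869 s⁻¹
ΔT = η·γ̇²·t_res / (ρ·cp) = 5539 · (5.62869)² · 314.786 / (1134 · 2186) = 22.2842 K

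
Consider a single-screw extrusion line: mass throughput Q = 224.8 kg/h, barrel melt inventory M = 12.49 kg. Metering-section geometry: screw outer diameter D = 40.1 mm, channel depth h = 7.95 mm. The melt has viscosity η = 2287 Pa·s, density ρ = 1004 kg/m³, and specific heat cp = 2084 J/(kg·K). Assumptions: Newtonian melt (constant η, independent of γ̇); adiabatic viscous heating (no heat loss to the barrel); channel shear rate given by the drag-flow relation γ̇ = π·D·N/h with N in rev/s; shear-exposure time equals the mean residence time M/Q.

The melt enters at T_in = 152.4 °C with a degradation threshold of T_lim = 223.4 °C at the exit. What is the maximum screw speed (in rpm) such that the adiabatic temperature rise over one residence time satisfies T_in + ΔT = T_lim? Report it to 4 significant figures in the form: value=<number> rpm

value=68.23 rpm

Throughput in SI: Q_s = 224.8 kg/h ÷ 3600 s/h = 0.0624444 kg/s
Mean residence time: t_res = M/Q_s = 12.49 kg / 0.0624444 kg/s = 200.018 s
Convert to metres: D = 0.0401 m, h = 0.00795 m
Allowable rise: ΔT_a = T_lim − T_in = 223.4 − 152.4 = 71 K
Invert ΔT = ηγ̇²t_res/(ρcp) for γ̇: γ̇_max² = ΔT_a ρ cp / (η t_res) = 71·1004·2084 / (2287·200.018) = 324.754 s⁻²
γ̇_max = sqrt(324.754) = 18.0209 s⁻¹
Solve γ̇ = πDN/h for N: N_max = γ̇_max·h/(π·D) = 18.0209 × 0.00795 / (π × 0.0401) = 1.13724 rev/s = 68.2341 rpm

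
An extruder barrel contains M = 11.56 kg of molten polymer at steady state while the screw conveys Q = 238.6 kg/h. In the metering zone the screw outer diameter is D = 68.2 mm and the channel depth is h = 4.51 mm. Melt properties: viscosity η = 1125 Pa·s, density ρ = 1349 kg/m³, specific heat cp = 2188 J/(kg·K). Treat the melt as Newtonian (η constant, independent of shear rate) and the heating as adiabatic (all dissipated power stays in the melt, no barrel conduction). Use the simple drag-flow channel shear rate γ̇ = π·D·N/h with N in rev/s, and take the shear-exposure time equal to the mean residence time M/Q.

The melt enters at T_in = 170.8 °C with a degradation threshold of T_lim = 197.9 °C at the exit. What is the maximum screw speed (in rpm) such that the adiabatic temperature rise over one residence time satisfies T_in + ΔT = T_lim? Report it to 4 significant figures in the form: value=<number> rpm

value=25.50 rpm

Q_s = Q / 3600 = 238.6 / 3600 = 0.0662778 kg/s
t_res = M / Q_s = 11.56 ÷ 0.0662778 = 174.417 s
Geometry in SI: D = 68.2 mm → 0.0682 m, h = 4.51 mm → 0.00451 m
Allowable rise: ΔT_a = T_lim − T_in = 197.9 − 170.8 = 27.1 K
γ̇_max² = ΔT_a·ρ·cp / (η·t_res) = [27.1 × 1349 × 2188] / [1125 × 174.417] = 407.649 s⁻²
γ̇_max = √407.649 = 20.1903 s⁻¹
N_max = γ̇_max·h / (π·D) = 20.1903 · 0.00451 / (π · 0.0682) = 0.424997 rev/s = 25.4998 rpm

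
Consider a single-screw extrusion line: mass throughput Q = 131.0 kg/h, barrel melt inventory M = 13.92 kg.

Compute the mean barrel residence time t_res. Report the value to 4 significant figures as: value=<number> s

Convert throughput: Q = 131.0 kg/h = 131.0/3600 = 0.0363889 kg/s
t_res = M / Q_s = 13.92 ÷ 0.0363889 = 382.534 s

value=382.5 s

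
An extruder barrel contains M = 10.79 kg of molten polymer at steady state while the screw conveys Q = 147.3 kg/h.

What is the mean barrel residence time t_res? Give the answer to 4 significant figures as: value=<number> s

Convert throughput: Q = 147.3 kg/h = 147.3/3600 = 0.0409167 kg/s
t_res = M / Q_s = 10.79 ÷ 0.0409167 = 263.707 s

value=263.7 s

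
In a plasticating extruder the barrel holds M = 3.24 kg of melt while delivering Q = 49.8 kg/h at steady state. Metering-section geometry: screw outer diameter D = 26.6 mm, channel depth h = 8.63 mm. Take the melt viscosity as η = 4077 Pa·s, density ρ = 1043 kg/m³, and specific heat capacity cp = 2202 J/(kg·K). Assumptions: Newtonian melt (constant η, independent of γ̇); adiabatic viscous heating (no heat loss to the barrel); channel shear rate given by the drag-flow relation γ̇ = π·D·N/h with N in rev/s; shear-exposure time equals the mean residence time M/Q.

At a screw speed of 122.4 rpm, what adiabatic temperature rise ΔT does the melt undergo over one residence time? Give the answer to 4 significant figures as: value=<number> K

value=162.2 K

Throughput in SI: Q_s = 49.8 kg/h ÷ 3600 s/h = 0.0138333 kg/s
Mean residence time: t_res = M/Q_s = 3.24 kg / 0.0138333 kg/s = 234.217 s
D = 26.6 mm = 0.0266 m;  h = 8.63 mm = 0.00863 m;  N = 122.4 rpm / 60 = 2.04 rev/s
γ̇ = π D N / h = (π)(0.0266)(2.04) / 0.00863 = 19.7538 s⁻¹
Adiabatic rise: ΔT = η γ̇² t_res / (ρ cp) = 4077·(19.7538)²·234.217 / (1043·2202) = 162.24 K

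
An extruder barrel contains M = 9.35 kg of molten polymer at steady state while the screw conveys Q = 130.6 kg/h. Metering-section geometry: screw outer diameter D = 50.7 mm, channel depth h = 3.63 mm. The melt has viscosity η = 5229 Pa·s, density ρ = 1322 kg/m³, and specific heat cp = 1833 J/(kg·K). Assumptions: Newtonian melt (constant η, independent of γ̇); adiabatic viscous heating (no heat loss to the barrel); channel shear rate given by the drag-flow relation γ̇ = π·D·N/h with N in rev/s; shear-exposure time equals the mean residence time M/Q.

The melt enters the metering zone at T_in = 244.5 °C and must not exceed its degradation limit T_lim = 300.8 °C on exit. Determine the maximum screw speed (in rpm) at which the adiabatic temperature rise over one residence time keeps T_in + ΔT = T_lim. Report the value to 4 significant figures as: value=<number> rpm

value=13.76 rpm

Throughput in SI: Q_s = 130.6 kg/h ÷ 3600 s/h = 0.0362778 kg/s
t_res = M / Q_s = 9.35 ÷ 0.0362778 = 257.734 s
Convert to metres: D = 0.0507 m, h = 0.00363 m
ΔT_a = T_lim − T_in = 300.8 °C − 244.5 °C = 56.3 K
γ̇_max² = ΔT_a·ρ·cp / (η·t_res) = [56.3 × 1322 × 1833] / [5229 × 257.734] = 101.231 s⁻²
Take the square root: γ̇_max = √(101.231) = 10.0614 s⁻¹
N_max = γ̇_max·h / (π·D) = 10.0614 · 0.00363 / (π · 0.0507) = 0.229301 rev/s = 13.758 rpm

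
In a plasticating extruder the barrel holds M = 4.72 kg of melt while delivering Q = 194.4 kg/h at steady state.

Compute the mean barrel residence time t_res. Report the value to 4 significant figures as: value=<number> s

Convert throughput: Q = 194.4 kg/h = 194.4/3600 = 0.054 kg/s
Mean residence time: t_res = M/Q_s = 4.72 kg / 0.054 kg/s = 87.4074 s

value=87.41 s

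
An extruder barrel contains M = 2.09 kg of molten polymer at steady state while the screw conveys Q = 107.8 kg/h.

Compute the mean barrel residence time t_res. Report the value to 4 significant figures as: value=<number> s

Throughput in SI: Q_s = 107.8 kg/h ÷ 3600 s/h = 0.0299444 kg/s
t_res = M / Q_s = 2.09 ÷ 0.0299444 = 69.7959 s

value=69.80 s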